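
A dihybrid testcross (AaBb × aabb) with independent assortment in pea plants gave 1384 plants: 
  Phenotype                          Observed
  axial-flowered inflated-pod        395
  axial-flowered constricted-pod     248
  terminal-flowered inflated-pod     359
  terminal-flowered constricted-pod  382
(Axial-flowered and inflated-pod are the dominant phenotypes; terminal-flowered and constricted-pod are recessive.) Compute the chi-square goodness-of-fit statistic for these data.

38.931

A dihybrid testcross with independent assortment gives a 1:1:1:1 ratio.
Expected counts for N = 1384 under a 1:1:1:1 ratio (total parts = 4):
  axial-flowered inflated-pod: 1384 × 1/4 = 346
  axial-flowered constricted-pod: 1384 × 1/4 = 346
  terminal-flowered inflated-pod: 1384 × 1/4 = 346
  terminal-flowered constricted-pod: 1384 × 1/4 = 346
χ² = Σ (O − E)² / E
  axial-flowered inflated-pod: (395 − 346)² / 346 = 6.9393
  axial-flowered constricted-pod: (248 − 346)² / 346 = 27.7572
  terminal-flowered inflated-pod: (359 − 346)² / 346 = 0.4884
  terminal-flowered constricted-pod: (382 − 346)² / 346 = 3.7457
χ² = 6.9393 + 27.7572 + 0.4884 + 3.7457 = 38.9306 ≈ 38.931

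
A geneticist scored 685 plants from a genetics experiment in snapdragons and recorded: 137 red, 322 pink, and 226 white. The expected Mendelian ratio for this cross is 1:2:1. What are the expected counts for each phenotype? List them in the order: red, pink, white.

171.25, 342.5, 171.25

The 1:2:1 ratio has 4 parts, so with N = 685 the expected counts are:
  red: 685 × 1/4 = 171.25
  pink: 685 × 2/4 = 342.5
  white: 685 × 1/4 = 171.25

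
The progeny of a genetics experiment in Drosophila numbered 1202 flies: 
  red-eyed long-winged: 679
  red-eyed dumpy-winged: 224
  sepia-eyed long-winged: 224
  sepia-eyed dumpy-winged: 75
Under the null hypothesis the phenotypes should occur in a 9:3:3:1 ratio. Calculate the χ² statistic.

0.029

Expected counts for N = 1202 under a 9:3:3:1 ratio (total parts = 16):
  red-eyed long-winged: 1202 × 9/16 = 676.125
  red-eyed dumpy-winged: 1202 × 3/16 = 225.375
  sepia-eyed long-winged: 1202 × 3/16 = 225.375
  sepia-eyed dumpy-winged: 1202 × 1/16 = 75.125
χ² = Σ (O − E)² / E
  red-eyed long-winged: (679 − 676.125)² / 676.125 = 0.0122
  red-eyed dumpy-winged: (224 − 225.375)² / 225.375 = 0.0084
  sepia-eyed long-winged: (224 − 225.375)² / 225.375 = 0.0084
  sepia-eyed dumpy-winged: (75 − 75.125)² / 75.125 = 0.0002
χ² = 0.0122 + 0.0084 + 0.0084 + 0.0002 = 0.0292 ≈ 0.029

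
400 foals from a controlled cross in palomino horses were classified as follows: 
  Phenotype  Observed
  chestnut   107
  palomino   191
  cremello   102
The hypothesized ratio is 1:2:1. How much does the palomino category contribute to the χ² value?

0.405

The 1:2:1 ratio has 4 parts, so with N = 400 the expected counts are:
  chestnut: 400 × 1/4 = 100
  palomino: 400 × 2/4 = 200
  cremello: 400 × 1/4 = 100
Contribution of palomino: (191 − 200)² / 200 = 0.4050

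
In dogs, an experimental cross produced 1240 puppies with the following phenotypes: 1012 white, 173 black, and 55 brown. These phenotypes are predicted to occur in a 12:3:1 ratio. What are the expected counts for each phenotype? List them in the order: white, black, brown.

930, 232.5, 77.5

Total ratio parts = 16. Expected numbers out of 1240:
  white: 1240 × 12/16 = 930
  black: 1240 × 3/16 = 232.5
  brown: 1240 × 1/16 = 77.5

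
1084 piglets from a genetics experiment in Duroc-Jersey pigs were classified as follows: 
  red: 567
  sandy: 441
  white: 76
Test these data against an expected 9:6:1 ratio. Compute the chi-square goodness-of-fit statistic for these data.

6.930

Total ratio parts = 16. Expected numbers out of 1084:
  red: 1084 × 9/16 = 609.75
  sandy: 1084 × 6/16 = 406.5
  white: 1084 × 1/16 = 67.75
χ² = Σ (O − E)² / E
  red: (567 − 609.75)² / 609.75 = 2.9972
  sandy: (441 − 406.5)² / 406.5 = 2.9280
  white: (76 − 67.75)² / 67.75 = 1.0046
χ² = 2.9972 + 2.9280 + 1.0046 = 6.9298 ≈ 6.930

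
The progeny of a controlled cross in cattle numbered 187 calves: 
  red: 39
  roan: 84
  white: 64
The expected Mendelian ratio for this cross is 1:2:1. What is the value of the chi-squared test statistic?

Total ratio parts = 4. Expected numbers out of 187:
  red: 187 × 1/4 = 46.75
  roan: 187 × 2/4 = 93.5
  white: 187 × 1/4 = 46.75
χ² = Σ (O − E)² / E
  red: (39 − 46.75)² / 46.75 = 1.2848
  roan: (84 − 93.5)² / 93.5 = 0.9652
  white: (64 − 46.75)² / 46.75 = 6.3650
χ² = 1.2848 + 0.9652 + 6.3650 = 8.615

8.615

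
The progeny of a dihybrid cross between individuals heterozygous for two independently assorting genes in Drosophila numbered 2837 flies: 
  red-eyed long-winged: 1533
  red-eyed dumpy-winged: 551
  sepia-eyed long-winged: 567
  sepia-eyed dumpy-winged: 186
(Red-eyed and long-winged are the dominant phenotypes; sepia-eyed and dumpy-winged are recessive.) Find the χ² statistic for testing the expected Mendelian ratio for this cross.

5.892

A dihybrid F₂ with independent assortment and complete dominance at both loci gives a 9:3:3:1 phenotypic ratio.
Under the 9:3:3:1 hypothesis (Σ ratio = 16, N = 2837):
  red-eyed long-winged: 2837 × 9/16 = 1595.8125
  red-eyed dumpy-winged: 2837 × 3/16 = 531.9375
  sepia-eyed long-winged: 2837 × 3/16 = 531.9375
  sepia-eyed dumpy-winged: 2837 × 1/16 = 177.3125
χ² = Σ (O − E)² / E
  red-eyed long-winged: (1533 − 1595.8125)² / 1595.8125 = 2.4724
  red-eyed dumpy-winged: (551 − 531.9375)² / 531.9375 = 0.6831
  sepia-eyed long-winged: (567 − 531.9375)² / 531.9375 = 2.3111
  sepia-eyed dumpy-winged: (186 − 177.3125)² / 177.3125 = 0.4256
χ² = 2.4724 + 0.6831 + 2.3111 + 0.4256 = 5.8922 ≈ 5.892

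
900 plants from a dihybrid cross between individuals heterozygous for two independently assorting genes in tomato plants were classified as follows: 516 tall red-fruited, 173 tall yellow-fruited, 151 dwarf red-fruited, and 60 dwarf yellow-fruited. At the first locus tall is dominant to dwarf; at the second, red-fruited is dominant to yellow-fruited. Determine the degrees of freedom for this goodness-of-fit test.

3

A dihybrid F₂ with independent assortment and complete dominance at both loci gives a 9:3:3:1 phenotypic ratio.
A goodness-of-fit test with 4 phenotype classes has df = 4 − 1 = 3.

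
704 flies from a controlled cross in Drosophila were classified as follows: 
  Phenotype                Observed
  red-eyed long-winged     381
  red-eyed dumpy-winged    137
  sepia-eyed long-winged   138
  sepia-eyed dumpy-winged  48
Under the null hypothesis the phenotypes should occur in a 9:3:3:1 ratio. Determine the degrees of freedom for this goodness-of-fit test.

3

A goodness-of-fit test with 4 phenotype classes has df = 4 − 1 = 3.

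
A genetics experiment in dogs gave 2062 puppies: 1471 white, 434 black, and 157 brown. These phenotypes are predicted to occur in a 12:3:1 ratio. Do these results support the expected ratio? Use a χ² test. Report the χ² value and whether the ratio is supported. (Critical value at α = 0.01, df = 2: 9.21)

The 12:3:1 ratio has 16 parts, so with N = 2062 the expected counts are:
  white: 2062 × 12/16 = 1546.5
  black: 2062 × 3/16 = 386.625
  brown: 2062 × 1/16 = 128.875
χ² = Σ (O − E)² / E
  white: (1471 − 1546.5)² / 1546.5 = 3.6859
  black: (434 − 386.625)² / 386.625 = 5.8051
  brown: (157 − 128.875)² / 128.875 = 6.1379
χ² = 3.6859 + 5.8051 + 6.1379 = 15.6289 ≈ 15.629
Degrees of freedom = 3 − 1 = 2; critical value at α = 0.01 is 9.21.
Since 15.629 > 9.21, we reject the null hypothesis — the data do not fit the 12:3:1 ratio.

15.629; not consistent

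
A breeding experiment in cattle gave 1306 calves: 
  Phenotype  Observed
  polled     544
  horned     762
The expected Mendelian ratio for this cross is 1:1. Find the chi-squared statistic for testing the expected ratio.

The 1:1 ratio has 2 parts, so with N = 1306 the expected counts are:
  polled: 1306 × 1/2 = 653
  horned: 1306 × 1/2 = 653
χ² = Σ (O − E)² / E
  polled: (544 − 653)² / 653 = 18.1945
  horned: (762 − 653)² / 653 = 18.1945
χ² = 18.1945 + 18.1945 = 36.389

36.389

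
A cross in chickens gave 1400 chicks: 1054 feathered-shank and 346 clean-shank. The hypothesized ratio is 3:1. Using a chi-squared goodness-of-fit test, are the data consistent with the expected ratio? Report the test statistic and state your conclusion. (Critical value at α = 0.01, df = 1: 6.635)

0.061; consistent

Total ratio parts = 4. Expected numbers out of 1400:
  feathered-shank: 1400 × 3/4 = 1050
  clean-shank: 1400 × 1/4 = 350
χ² = Σ (O − E)² / E
  feathered-shank: (1054 − 1050)² / 1050 = 0.0152
  clean-shank: (346 − 350)² / 350 = 0.0457
χ² = 0.0152 + 0.0457 = 0.0609 ≈ 0.061
Degrees of freedom = 2 − 1 = 1; critical value at α = 0.01 is 6.635.
Since 0.061 < 6.635, we fail to reject the null hypothesis — the data are consistent with the 3:1 ratio.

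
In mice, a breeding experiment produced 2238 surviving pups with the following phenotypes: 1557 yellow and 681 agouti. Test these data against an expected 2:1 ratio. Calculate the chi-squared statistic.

Expected counts for N = 2238 under a 2:1 ratio (total parts = 3):
  yellow: 2238 × 2/3 = 1492
  agouti: 2238 × 1/3 = 746
χ² = Σ (O − E)² / E
  yellow: (1557 − 1492)² / 1492 = 2.8318
  agouti: (681 − 746)² / 746 = 5.6635
χ² = 2.8318 + 5.6635 = 8.4953 ≈ 8.495

8.495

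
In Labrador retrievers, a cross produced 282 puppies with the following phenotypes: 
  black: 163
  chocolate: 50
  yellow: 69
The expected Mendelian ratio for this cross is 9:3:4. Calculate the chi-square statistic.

The 9:3:4 ratio has 16 parts, so with N = 282 the expected counts are:
  black: 282 × 9/16 = 158.625
  chocolate: 282 × 3/16 = 52.875
  yellow: 282 × 4/16 = 70.5
χ² = Σ (O − E)² / E
  black: (163 − 158.625)² / 158.625 = 0.1207
  chocolate: (50 − 52.875)² / 52.875 = 0.1563
  yellow: (69 − 70.5)² / 70.5 = 0.0319
χ² = 0.1207 + 0.1563 + 0.0319 = 0.3089 ≈ 0.309

0.309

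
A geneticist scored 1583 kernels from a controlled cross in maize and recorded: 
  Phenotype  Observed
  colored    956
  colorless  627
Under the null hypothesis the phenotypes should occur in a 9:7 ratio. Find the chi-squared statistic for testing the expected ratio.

11.034

Under the 9:7 hypothesis (Σ ratio = 16, N = 1583):
  colored: 1583 × 9/16 = 890.4375
  colorless: 1583 × 7/16 = 692.5625
χ² = Σ (O − E)² / E
  colored: (956 − 890.4375)² / 890.4375 = 4.8273
  colorless: (627 − 692.5625)² / 692.5625 = 6.2066
χ² = 4.8273 + 6.2066 = 11.0339 ≈ 11.034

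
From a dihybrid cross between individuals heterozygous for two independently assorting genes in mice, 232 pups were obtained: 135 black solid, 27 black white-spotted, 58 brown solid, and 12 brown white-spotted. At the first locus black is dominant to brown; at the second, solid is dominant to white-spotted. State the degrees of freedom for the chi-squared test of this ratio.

3

A dihybrid F₂ with independent assortment and complete dominance at both loci gives a 9:3:3:1 phenotypic ratio.
A goodness-of-fit test with 4 phenotype classes has df = 4 − 1 = 3.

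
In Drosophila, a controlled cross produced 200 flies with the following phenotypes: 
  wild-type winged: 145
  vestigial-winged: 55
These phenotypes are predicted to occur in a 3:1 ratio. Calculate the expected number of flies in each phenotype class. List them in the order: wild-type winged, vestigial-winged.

150, 50

Total ratio parts = 4. Expected numbers out of 200:
  wild-type winged: 200 × 3/4 = 150
  vestigial-winged: 200 × 1/4 = 50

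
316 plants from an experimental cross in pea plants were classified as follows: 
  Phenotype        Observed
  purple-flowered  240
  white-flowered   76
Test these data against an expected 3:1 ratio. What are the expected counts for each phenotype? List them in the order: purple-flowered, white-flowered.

237, 79

Under the 3:1 hypothesis (Σ ratio = 4, N = 316):
  purple-flowered: 316 × 3/4 = 237
  white-flowered: 316 × 1/4 = 79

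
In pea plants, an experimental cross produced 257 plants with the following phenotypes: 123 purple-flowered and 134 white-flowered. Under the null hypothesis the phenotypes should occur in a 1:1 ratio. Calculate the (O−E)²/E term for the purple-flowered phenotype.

Under the 1:1 hypothesis (Σ ratio = 2, N = 257):
  purple-flowered: 257 × 1/2 = 128.5
  white-flowered: 257 × 1/2 = 128.5
Contribution of purple-flowered: (123 − 128.5)² / 128.5 = 0.2354

0.235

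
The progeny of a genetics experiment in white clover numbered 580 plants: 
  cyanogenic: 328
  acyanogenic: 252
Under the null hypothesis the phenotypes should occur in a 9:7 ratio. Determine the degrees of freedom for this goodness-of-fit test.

1

A goodness-of-fit test with 2 phenotype classes has df = 2 − 1 = 1.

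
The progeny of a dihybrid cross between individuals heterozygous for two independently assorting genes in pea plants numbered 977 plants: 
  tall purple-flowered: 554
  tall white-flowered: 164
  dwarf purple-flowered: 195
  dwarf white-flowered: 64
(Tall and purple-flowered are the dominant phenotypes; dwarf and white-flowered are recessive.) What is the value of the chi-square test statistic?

A dihybrid F₂ with independent assortment and complete dominance at both loci gives a 9:3:3:1 phenotypic ratio.
Expected counts for N = 977 under a 9:3:3:1 ratio (total parts = 16):
  tall purple-flowered: 977 × 9/16 = 549.5625
  tall white-flowered: 977 × 3/16 = 183.1875
  dwarf purple-flowered: 977 × 3/16 = 183.1875
  dwarf white-flowered: 977 × 1/16 = 61.0625
χ² = Σ (O − E)² / E
  tall purple-flowered: (554 − 549.5625)² / 549.5625 = 0.0358
  tall white-flowered: (164 − 183.1875)² / 183.1875 = 2.0097
  dwarf purple-flowered: (195 − 183.1875)² / 183.1875 = 0.7617
  dwarf white-flowered: (64 − 61.0625)² / 61.0625 = 0.1413
χ² = 0.0358 + 2.0097 + 0.7617 + 0.1413 = 2.9485 ≈ 2.949

2.949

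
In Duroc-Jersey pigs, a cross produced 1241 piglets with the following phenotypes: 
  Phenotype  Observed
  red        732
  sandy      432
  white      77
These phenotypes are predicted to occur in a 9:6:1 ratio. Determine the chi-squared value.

Expected counts for N = 1241 under a 9:6:1 ratio (total parts = 16):
  red: 1241 × 9/16 = 698.0625
  sandy: 1241 × 6/16 = 465.375
  white: 1241 × 1/16 = 77.5625
χ² = Σ (O − E)² / E
  red: (732 − 698.0625)² / 698.0625 = 1.6499
  sandy: (432 − 465.375)² / 465.375 = 2.3935
  white: (77 − 77.5625)² / 77.5625 = 0.0041
χ² = 1.6499 + 2.3935 + 0.0041 = 4.0475 ≈ 4.048

4.048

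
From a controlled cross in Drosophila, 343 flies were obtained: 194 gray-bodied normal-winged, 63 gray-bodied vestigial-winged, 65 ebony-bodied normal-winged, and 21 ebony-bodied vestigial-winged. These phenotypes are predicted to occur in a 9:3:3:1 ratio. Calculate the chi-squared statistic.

Expected counts for N = 343 under a 9:3:3:1 ratio (total parts = 16):
  gray-bodied normal-winged: 343 × 9/16 = 192.9375
  gray-bodied vestigial-winged: 343 × 3/16 = 64.3125
  ebony-bodied normal-winged: 343 × 3/16 = 64.3125
  ebony-bodied vestigial-winged: 343 × 1/16 = 21.4375
χ² = Σ (O − E)² / E
  gray-bodied normal-winged: (194 − 192.9375)² / 192.9375 = 0.0059
  gray-bodied vestigial-winged: (63 − 64.3125)² / 64.3125 = 0.0268
  ebony-bodied normal-winged: (65 − 64.3125)² / 64.3125 = 0.0073
  ebony-bodied vestigial-winged: (21 − 21.4375)² / 21.4375 = 0.0089
χ² = 0.0059 + 0.0268 + 0.0073 + 0.0089 = 0.0489 ≈ 0.049

0.049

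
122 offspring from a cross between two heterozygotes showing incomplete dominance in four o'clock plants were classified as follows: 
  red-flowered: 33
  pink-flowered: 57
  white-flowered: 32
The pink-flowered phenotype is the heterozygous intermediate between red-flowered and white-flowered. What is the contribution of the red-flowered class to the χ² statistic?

With incomplete dominance, a heterozygote × heterozygote cross gives a 1:2:1 phenotypic ratio.
Under the 1:2:1 hypothesis (Σ ratio = 4, N = 122):
  red-flowered: 122 × 1/4 = 30.5
  pink-flowered: 122 × 2/4 = 61
  white-flowered: 122 × 1/4 = 30.5
Contribution of red-flowered: (33 − 30.5)² / 30.5 = 0.2049

0.205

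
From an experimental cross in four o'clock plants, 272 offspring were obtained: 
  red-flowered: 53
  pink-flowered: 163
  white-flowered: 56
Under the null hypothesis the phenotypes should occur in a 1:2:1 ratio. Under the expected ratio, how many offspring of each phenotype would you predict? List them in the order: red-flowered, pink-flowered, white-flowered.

Total ratio parts = 4. Expected numbers out of 272:
  red-flowered: 272 × 1/4 = 68
  pink-flowered: 272 × 2/4 = 136
  white-flowered: 272 × 1/4 = 68

68, 136, 68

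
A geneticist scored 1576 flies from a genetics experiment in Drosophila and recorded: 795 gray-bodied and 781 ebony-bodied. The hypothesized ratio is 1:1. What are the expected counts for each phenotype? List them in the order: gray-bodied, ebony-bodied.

The 1:1 ratio has 2 parts, so with N = 1576 the expected counts are:
  gray-bodied: 1576 × 1/2 = 788
  ebony-bodied: 1576 × 1/2 = 788

788, 788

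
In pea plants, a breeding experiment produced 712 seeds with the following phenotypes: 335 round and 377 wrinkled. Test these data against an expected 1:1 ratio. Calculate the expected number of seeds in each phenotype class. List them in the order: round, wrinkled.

Under the 1:1 hypothesis (Σ ratio = 2, N = 712):
  round: 712 × 1/2 = 356
  wrinkled: 712 × 1/2 = 356

356, 356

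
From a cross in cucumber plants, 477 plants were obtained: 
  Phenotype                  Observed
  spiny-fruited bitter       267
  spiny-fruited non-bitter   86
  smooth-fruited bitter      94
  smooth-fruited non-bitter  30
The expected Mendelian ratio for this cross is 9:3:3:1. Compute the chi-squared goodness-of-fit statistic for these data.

Expected counts for N = 477 under a 9:3:3:1 ratio (total parts = 16):
  spiny-fruited bitter: 477 × 9/16 = 268.3125
  spiny-fruited non-bitter: 477 × 3/16 = 89.4375
  smooth-fruited bitter: 477 × 3/16 = 89.4375
  smooth-fruited non-bitter: 477 × 1/16 = 29.8125
χ² = Σ (O − E)² / E
  spiny-fruited bitter: (267 − 268.3125)² / 268.3125 = 0.0064
  spiny-fruited non-bitter: (86 − 89.4375)² / 89.4375 = 0.1321
  smooth-fruited bitter: (94 − 89.4375)² / 89.4375 = 0.2327
  smooth-fruited non-bitter: (30 − 29.8125)² / 29.8125 = 0.0012
χ² = 0.0064 + 0.1321 + 0.2327 + 0.0012 = 0.3724 ≈ 0.372

0.372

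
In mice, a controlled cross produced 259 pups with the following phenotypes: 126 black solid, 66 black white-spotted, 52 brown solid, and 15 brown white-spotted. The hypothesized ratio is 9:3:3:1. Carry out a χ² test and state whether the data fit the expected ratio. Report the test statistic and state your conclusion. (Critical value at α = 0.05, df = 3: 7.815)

9.252; not consistent

Total ratio parts = 16. Expected numbers out of 259:
  black solid: 259 × 9/16 = 145.6875
  black white-spotted: 259 × 3/16 = 48.5625
  brown solid: 259 × 3/16 = 48.5625
  brown white-spotted: 259 × 1/16 = 16.1875
χ² = Σ (O − E)² / E
  black solid: (126 − 145.6875)² / 145.6875 = 2.6605
  black white-spotted: (66 − 48.5625)² / 48.5625 = 6.2613
  brown solid: (52 − 48.5625)² / 48.5625 = 0.2433
  brown white-spotted: (15 − 16.1875)² / 16.1875 = 0.0871
χ² = 2.6605 + 6.2613 + 0.2433 + 0.0871 = 9.2522 ≈ 9.252
Degrees of freedom = 4 − 1 = 3; critical value at α = 0.05 is 7.815.
Since 9.252 > 7.815, we reject the null hypothesis — the data do not fit the 9:3:3:1 ratio.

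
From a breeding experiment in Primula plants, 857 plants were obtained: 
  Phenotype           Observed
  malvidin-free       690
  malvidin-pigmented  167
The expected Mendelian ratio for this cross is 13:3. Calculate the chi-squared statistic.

Expected counts for N = 857 under a 13:3 ratio (total parts = 16):
  malvidin-free: 857 × 13/16 = 696.3125
  malvidin-pigmented: 857 × 3/16 = 160.6875
χ² = Σ (O − E)² / E
  malvidin-free: (690 − 696.3125)² / 696.3125 = 0.0572
  malvidin-pigmented: (167 − 160.6875)² / 160.6875 = 0.2480
χ² = 0.0572 + 0.2480 = 0.3052 ≈ 0.305

0.305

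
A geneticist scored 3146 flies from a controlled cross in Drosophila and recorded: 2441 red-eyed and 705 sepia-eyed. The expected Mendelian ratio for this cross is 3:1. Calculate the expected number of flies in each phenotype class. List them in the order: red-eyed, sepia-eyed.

Under the 3:1 hypothesis (Σ ratio = 4, N = 3146):
  red-eyed: 3146 × 3/4 = 2359.5
  sepia-eyed: 3146 × 1/4 = 786.5

2359.5, 786.5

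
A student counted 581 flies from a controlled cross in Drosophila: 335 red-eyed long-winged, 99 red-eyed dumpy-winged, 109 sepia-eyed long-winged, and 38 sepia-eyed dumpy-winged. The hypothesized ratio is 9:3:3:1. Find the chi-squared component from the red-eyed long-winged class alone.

0.205

Total ratio parts = 16. Expected numbers out of 581:
  red-eyed long-winged: 581 × 9/16 = 326.8125
  red-eyed dumpy-winged: 581 × 3/16 = 108.9375
  sepia-eyed long-winged: 581 × 3/16 = 108.9375
  sepia-eyed dumpy-winged: 581 × 1/16 = 36.3125
Contribution of red-eyed long-winged: (335 − 326.8125)² / 326.8125 = 0.2051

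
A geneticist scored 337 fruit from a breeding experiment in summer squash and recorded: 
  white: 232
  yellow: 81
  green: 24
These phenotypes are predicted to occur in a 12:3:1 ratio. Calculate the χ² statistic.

Expected counts for N = 337 under a 12:3:1 ratio (total parts = 16):
  white: 337 × 12/16 = 252.75
  yellow: 337 × 3/16 = 63.1875
  green: 337 × 1/16 = 21.0625
χ² = Σ (O − E)² / E
  white: (232 − 252.75)² / 252.75 = 1.7035
  yellow: (81 − 63.1875)² / 63.1875 = 5.0213
  green: (24 − 21.0625)² / 21.0625 = 0.4097
χ² = 1.7035 + 5.0213 + 0.4097 = 7.1345 ≈ 7.135

7.135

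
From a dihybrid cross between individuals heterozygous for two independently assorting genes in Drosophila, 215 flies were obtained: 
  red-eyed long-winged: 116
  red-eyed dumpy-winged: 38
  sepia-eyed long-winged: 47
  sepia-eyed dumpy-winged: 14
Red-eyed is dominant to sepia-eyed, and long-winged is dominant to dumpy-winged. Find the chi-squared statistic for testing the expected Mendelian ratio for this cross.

A dihybrid F₂ with independent assortment and complete dominance at both loci gives a 9:3:3:1 phenotypic ratio.
Under the 9:3:3:1 hypothesis (Σ ratio = 16, N = 215):
  red-eyed long-winged: 215 × 9/16 = 120.9375
  red-eyed dumpy-winged: 215 × 3/16 = 40.3125
  sepia-eyed long-winged: 215 × 3/16 = 40.3125
  sepia-eyed dumpy-winged: 215 × 1/16 = 13.4375
χ² = Σ (O − E)² / E
  red-eyed long-winged: (116 − 120.9375)² / 120.9375 = 0.2016
  red-eyed dumpy-winged: (38 − 40.3125)² / 40.3125 = 0.1327
  sepia-eyed long-winged: (47 − 40.3125)² / 40.3125 = 1.1094
  sepia-eyed dumpy-winged: (14 − 13.4375)² / 13.4375 = 0.0235
χ² = 0.2016 + 0.1327 + 1.1094 + 0.0235 = 1.4672 ≈ 1.467

1.467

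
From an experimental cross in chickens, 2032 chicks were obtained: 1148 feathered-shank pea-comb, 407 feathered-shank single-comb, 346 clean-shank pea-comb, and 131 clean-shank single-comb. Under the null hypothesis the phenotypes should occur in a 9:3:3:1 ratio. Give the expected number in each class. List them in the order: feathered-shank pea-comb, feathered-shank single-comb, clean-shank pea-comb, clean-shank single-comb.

The 9:3:3:1 ratio has 16 parts, so with N = 2032 the expected counts are:
  feathered-shank pea-comb: 2032 × 9/16 = 1143
  feathered-shank single-comb: 2032 × 3/16 = 381
  clean-shank pea-comb: 2032 × 3/16 = 381
  clean-shank single-comb: 2032 × 1/16 = 127

1143, 381, 381, 127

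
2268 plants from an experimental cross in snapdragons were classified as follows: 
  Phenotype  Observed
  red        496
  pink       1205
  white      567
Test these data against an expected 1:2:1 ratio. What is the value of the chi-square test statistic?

Expected counts for N = 2268 under a 1:2:1 ratio (total parts = 4):
  red: 2268 × 1/4 = 567
  pink: 2268 × 2/4 = 1134
  white: 2268 × 1/4 = 567
χ² = Σ (O − E)² / E
  red: (496 − 567)² / 567 = 8.8907
  pink: (1205 − 1134)² / 1134 = 4.4453
  white: (567 − 567)² / 567 = 0.0000
χ² = 8.8907 + 4.4453 + 0.0000 = 13.336

13.336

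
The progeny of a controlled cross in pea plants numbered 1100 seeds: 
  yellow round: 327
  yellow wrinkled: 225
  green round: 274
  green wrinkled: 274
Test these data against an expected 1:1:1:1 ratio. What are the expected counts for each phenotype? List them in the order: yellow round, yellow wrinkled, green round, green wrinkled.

275, 275, 275, 275

Expected counts for N = 1100 under a 1:1:1:1 ratio (total parts = 4):
  yellow round: 1100 × 1/4 = 275
  yellow wrinkled: 1100 × 1/4 = 275
  green round: 1100 × 1/4 = 275
  green wrinkled: 1100 × 1/4 = 275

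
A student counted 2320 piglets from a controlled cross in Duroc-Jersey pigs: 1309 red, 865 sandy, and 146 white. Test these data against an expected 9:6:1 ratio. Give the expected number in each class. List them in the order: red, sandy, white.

1305, 870, 145

Expected counts for N = 2320 under a 9:6:1 ratio (total parts = 16):
  red: 2320 × 9/16 = 1305
  sandy: 2320 × 6/16 = 870
  white: 2320 × 1/16 = 145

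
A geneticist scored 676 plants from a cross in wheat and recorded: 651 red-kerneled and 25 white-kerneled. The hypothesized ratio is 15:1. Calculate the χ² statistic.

The 15:1 ratio has 16 parts, so with N = 676 the expected counts are:
  red-kerneled: 676 × 15/16 = 633.75
  white-kerneled: 676 × 1/16 = 42.25
χ² = Σ (O − E)² / E
  red-kerneled: (651 − 633.75)² / 633.75 = 0.4695
  white-kerneled: (25 − 42.25)² / 42.25 = 7.0429
χ² = 0.4695 + 7.0429 = 7.5124 ≈ 7.512

7.512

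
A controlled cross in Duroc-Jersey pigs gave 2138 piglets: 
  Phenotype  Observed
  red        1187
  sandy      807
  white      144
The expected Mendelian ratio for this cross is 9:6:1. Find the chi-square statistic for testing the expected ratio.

1.043

Expected counts for N = 2138 under a 9:6:1 ratio (total parts = 16):
  red: 2138 × 9/16 = 1202.625
  sandy: 2138 × 6/16 = 801.75
  white: 2138 × 1/16 = 133.625
χ² = Σ (O − E)² / E
  red: (1187 − 1202.625)² / 1202.625 = 0.2030
  sandy: (807 − 801.75)² / 801.75 = 0.0344
  white: (144 − 133.625)² / 133.625 = 0.8055
χ² = 0.2030 + 0.0344 + 0.8055 = 1.0429 ≈ 1.043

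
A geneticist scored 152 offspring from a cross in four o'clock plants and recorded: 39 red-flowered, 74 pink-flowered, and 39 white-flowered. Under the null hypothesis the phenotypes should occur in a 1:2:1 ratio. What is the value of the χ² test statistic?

0.105

Total ratio parts = 4. Expected numbers out of 152:
  red-flowered: 152 × 1/4 = 38
  pink-flowered: 152 × 2/4 = 76
  white-flowered: 152 × 1/4 = 38
χ² = Σ (O − E)² / E
  red-flowered: (39 − 38)² / 38 = 0.0263
  pink-flowered: (74 − 76)² / 76 = 0.0526
  white-flowered: (39 − 38)² / 38 = 0.0263
χ² = 0.0263 + 0.0526 + 0.0263 = 0.1052 ≈ 0.105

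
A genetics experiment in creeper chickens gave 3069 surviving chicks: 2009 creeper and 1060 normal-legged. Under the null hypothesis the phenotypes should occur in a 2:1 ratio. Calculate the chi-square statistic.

The 2:1 ratio has 3 parts, so with N = 3069 the expected counts are:
  creeper: 3069 × 2/3 = 2046
  normal-legged: 3069 × 1/3 = 1023
χ² = Σ (O − E)² / E
  creeper: (2009 − 2046)² / 2046 = 0.6691
  normal-legged: (1060 − 1023)² / 1023 = 1.3382
χ² = 0.6691 + 1.3382 = 2.0073 ≈ 2.007

2.007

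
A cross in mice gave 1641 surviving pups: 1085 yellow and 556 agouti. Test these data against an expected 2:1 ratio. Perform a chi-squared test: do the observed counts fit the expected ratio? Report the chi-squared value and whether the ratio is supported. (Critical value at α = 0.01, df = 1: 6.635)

0.222; consistent

Under the 2:1 hypothesis (Σ ratio = 3, N = 1641):
  yellow: 1641 × 2/3 = 1094
  agouti: 1641 × 1/3 = 547
χ² = Σ (O − E)² / E
  yellow: (1085 − 1094)² / 1094 = 0.0740
  agouti: (556 − 547)² / 547 = 0.1481
χ² = 0.0740 + 0.1481 = 0.2221 ≈ 0.222
Degrees of freedom = 2 − 1 = 1; critical value at α = 0.01 is 6.635.
Since 0.222 < 6.635, we fail to reject the null hypothesis — the data are consistent with the 2:1 ratio.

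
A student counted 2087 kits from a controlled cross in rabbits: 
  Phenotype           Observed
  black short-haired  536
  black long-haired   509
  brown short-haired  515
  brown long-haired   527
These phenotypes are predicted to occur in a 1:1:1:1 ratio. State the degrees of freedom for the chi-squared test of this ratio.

A goodness-of-fit test with 4 phenotype classes has df = 4 − 1 = 3.

3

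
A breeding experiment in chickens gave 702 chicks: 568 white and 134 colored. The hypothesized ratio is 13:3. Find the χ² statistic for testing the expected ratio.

0.053

Total ratio parts = 16. Expected numbers out of 702:
  white: 702 × 13/16 = 570.375
  colored: 702 × 3/16 = 131.625
χ² = Σ (O − E)² / E
  white: (568 − 570.375)² / 570.375 = 0.0099
  colored: (134 − 131.625)² / 131.625 = 0.0429
χ² = 0.0099 + 0.0429 = 0.0528 ≈ 0.053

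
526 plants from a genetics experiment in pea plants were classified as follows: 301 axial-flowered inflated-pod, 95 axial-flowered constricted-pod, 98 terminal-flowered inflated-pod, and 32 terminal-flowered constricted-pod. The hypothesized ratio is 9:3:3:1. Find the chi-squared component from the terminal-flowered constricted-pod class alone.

0.023

Total ratio parts = 16. Expected numbers out of 526:
  axial-flowered inflated-pod: 526 × 9/16 = 295.875
  axial-flowered constricted-pod: 526 × 3/16 = 98.625
  terminal-flowered inflated-pod: 526 × 3/16 = 98.625
  terminal-flowered constricted-pod: 526 × 1/16 = 32.875
Contribution of terminal-flowered constricted-pod: (32 − 32.875)² / 32.875 = 0.0233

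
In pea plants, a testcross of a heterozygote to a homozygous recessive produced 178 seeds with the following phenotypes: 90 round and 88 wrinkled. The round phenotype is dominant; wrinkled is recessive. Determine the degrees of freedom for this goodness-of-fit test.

A testcross of a heterozygote (Aa × aa) gives a 1:1 phenotypic ratio.
A goodness-of-fit test with 2 phenotype classes has df = 2 − 1 = 1.

1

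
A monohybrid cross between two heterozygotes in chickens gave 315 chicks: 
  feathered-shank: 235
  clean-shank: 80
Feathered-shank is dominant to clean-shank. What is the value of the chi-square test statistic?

For a monohybrid cross between heterozygotes with complete dominance, the expected phenotypic ratio is 3:1.
Total ratio parts = 4. Expected numbers out of 315:
  feathered-shank: 315 × 3/4 = 236.25
  clean-shank: 315 × 1/4 = 78.75
χ² = Σ (O − E)² / E
  feathered-shank: (235 − 236.25)² / 236.25 = 0.0066
  clean-shank: (80 − 78.75)² / 78.75 = 0.0198
χ² = 0.0066 + 0.0198 = 0.0264 ≈ 0.026

0.026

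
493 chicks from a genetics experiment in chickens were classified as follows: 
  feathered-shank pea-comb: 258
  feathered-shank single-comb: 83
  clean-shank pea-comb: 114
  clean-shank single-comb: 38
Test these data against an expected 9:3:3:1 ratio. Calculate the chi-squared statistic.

Under the 9:3:3:1 hypothesis (Σ ratio = 16, N = 493):
  feathered-shank pea-comb: 493 × 9/16 = 277.3125
  feathered-shank single-comb: 493 × 3/16 = 92.4375
  clean-shank pea-comb: 493 × 3/16 = 92.4375
  clean-shank single-comb: 493 × 1/16 = 30.8125
χ² = Σ (O − E)² / E
  feathered-shank pea-comb: (258 − 277.3125)² / 277.3125 = 1.3450
  feathered-shank single-comb: (83 − 92.4375)² / 92.4375 = 0.9635
  clean-shank pea-comb: (114 − 92.4375)² / 92.4375 = 5.0298
  clean-shank single-comb: (38 − 30.8125)² / 30.8125 = 1.6766
χ² = 1.3450 + 0.9635 + 5.0298 + 1.6766 = 9.0149 ≈ 9.015

9.015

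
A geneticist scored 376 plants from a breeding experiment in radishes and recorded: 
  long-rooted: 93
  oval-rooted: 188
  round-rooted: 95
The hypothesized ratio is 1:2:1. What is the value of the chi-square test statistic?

Under the 1:2:1 hypothesis (Σ ratio = 4, N = 376):
  long-rooted: 376 × 1/4 = 94
  oval-rooted: 376 × 2/4 = 188
  round-rooted: 376 × 1/4 = 94
χ² = Σ (O − E)² / E
  long-rooted: (93 − 94)² / 94 = 0.0106
  oval-rooted: (188 − 188)² / 188 = 0.0000
  round-rooted: (95 − 94)² / 94 = 0.0106
χ² = 0.0106 + 0.0000 + 0.0106 = 0.0212 ≈ 0.021

0.021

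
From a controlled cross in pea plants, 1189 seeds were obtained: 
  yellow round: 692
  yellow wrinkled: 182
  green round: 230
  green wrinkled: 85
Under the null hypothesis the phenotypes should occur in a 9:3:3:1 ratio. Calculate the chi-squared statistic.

10.082

The 9:3:3:1 ratio has 16 parts, so with N = 1189 the expected counts are:
  yellow round: 1189 × 9/16 = 668.8125
  yellow wrinkled: 1189 × 3/16 = 222.9375
  green round: 1189 × 3/16 = 222.9375
  green wrinkled: 1189 × 1/16 = 74.3125
χ² = Σ (O − E)² / E
  yellow round: (692 − 668.8125)² / 668.8125 = 0.8039
  yellow wrinkled: (182 − 222.9375)² / 222.9375 = 7.5173
  green round: (230 − 222.9375)² / 222.9375 = 0.2237
  green wrinkled: (85 − 74.3125)² / 74.3125 = 1.5371
χ² = 0.8039 + 7.5173 + 0.2237 + 1.5371 = 10.082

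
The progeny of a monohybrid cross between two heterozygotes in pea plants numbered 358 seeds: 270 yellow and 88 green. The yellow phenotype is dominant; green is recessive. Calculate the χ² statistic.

0.034

For a monohybrid cross between heterozygotes with complete dominance, the expected phenotypic ratio is 3:1.
The 3:1 ratio has 4 parts, so with N = 358 the expected counts are:
  yellow: 358 × 3/4 = 268.5
  green: 358 × 1/4 = 89.5
χ² = Σ (O − E)² / E
  yellow: (270 − 268.5)² / 268.5 = 0.0084
  green: (88 − 89.5)² / 89.5 = 0.0251
χ² = 0.0084 + 0.0251 = 0.0335 ≈ 0.034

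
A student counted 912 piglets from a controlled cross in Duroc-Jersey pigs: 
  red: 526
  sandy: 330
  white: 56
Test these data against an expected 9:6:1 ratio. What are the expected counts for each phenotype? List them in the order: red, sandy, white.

513, 342, 57

Total ratio parts = 16. Expected numbers out of 912:
  red: 912 × 9/16 = 513
  sandy: 912 × 6/16 = 342
  white: 912 × 1/16 = 57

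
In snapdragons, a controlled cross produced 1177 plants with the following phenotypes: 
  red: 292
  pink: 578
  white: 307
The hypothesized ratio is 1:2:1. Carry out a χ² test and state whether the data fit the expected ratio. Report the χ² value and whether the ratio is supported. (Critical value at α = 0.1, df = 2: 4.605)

The 1:2:1 ratio has 4 parts, so with N = 1177 the expected counts are:
  red: 1177 × 1/4 = 294.25
  pink: 1177 × 2/4 = 588.5
  white: 1177 × 1/4 = 294.25
χ² = Σ (O − E)² / E
  red: (292 − 294.25)² / 294.25 = 0.0172
  pink: (578 − 588.5)² / 588.5 = 0.1873
  white: (307 − 294.25)² / 294.25 = 0.5525
χ² = 0.0172 + 0.1873 + 0.5525 = 0.757
Degrees of freedom = 3 − 1 = 2; critical value at α = 0.1 is 4.605.
Since 0.757 < 4.605, we fail to reject the null hypothesis — the data are consistent with the 1:2:1 ratio.

0.757; consistent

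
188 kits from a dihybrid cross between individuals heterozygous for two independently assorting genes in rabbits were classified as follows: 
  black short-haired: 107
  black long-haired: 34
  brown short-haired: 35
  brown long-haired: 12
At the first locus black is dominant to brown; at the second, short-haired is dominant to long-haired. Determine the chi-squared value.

A dihybrid F₂ with independent assortment and complete dominance at both loci gives a 9:3:3:1 phenotypic ratio.
Expected counts for N = 188 under a 9:3:3:1 ratio (total parts = 16):
  black short-haired: 188 × 9/16 = 105.75
  black long-haired: 188 × 3/16 = 35.25
  brown short-haired: 188 × 3/16 = 35.25
  brown long-haired: 188 × 1/16 = 11.75
χ² = Σ (O − E)² / E
  black short-haired: (107 − 105.75)² / 105.75 = 0.0148
  black long-haired: (34 − 35.25)² / 35.25 = 0.0443
  brown short-haired: (35 − 35.25)² / 35.25 = 0.0018
  brown long-haired: (12 − 11.75)² / 11.75 = 0.0053
χ² = 0.0148 + 0.0443 + 0.0018 + 0.0053 = 0.0662 ≈ 0.066

0.066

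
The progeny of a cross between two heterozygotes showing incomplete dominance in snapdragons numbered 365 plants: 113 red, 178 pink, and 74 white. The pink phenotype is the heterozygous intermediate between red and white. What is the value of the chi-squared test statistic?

8.556

With incomplete dominance, a heterozygote × heterozygote cross gives a 1:2:1 phenotypic ratio.
The 1:2:1 ratio has 4 parts, so with N = 365 the expected counts are:
  red: 365 × 1/4 = 91.25
  pink: 365 × 2/4 = 182.5
  white: 365 × 1/4 = 91.25
χ² = Σ (O − E)² / E
  red: (113 − 91.25)² / 91.25 = 5.1842
  pink: (178 − 182.5)² / 182.5 = 0.1110
  white: (74 − 91.25)² / 91.25 = 3.2610
χ² = 5.1842 + 0.1110 + 3.2610 = 8.5562 ≈ 8.556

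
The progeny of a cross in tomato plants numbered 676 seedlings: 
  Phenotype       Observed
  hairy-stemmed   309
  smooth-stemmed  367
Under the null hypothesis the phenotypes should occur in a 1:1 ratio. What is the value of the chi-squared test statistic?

Under the 1:1 hypothesis (Σ ratio = 2, N = 676):
  hairy-stemmed: 676 × 1/2 = 338
  smooth-stemmed: 676 × 1/2 = 338
χ² = Σ (O − E)² / E
  hairy-stemmed: (309 − 338)² / 338 = 2.4882
  smooth-stemmed: (367 − 338)² / 338 = 2.4882
χ² = 2.4882 + 2.4882 = 4.9764 ≈ 4.976

4.976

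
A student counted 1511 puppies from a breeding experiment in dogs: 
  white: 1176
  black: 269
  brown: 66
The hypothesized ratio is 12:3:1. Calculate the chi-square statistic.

10.899

Total ratio parts = 16. Expected numbers out of 1511:
  white: 1511 × 12/16 = 1133.25
  black: 1511 × 3/16 = 283.3125
  brown: 1511 × 1/16 = 94.4375
χ² = Σ (O − E)² / E
  white: (1176 − 1133.25)² / 1133.25 = 1.6127
  black: (269 − 283.3125)² / 283.3125 = 0.7230
  brown: (66 − 94.4375)² / 94.4375 = 8.5632
χ² = 1.6127 + 0.7230 + 8.5632 = 10.8989 ≈ 10.899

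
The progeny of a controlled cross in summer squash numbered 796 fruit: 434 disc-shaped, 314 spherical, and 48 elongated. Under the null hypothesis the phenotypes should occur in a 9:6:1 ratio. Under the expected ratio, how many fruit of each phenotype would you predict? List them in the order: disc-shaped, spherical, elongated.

447.75, 298.5, 49.75

Total ratio parts = 16. Expected numbers out of 796:
  disc-shaped: 796 × 9/16 = 447.75
  spherical: 796 × 6/16 = 298.5
  elongated: 796 × 1/16 = 49.75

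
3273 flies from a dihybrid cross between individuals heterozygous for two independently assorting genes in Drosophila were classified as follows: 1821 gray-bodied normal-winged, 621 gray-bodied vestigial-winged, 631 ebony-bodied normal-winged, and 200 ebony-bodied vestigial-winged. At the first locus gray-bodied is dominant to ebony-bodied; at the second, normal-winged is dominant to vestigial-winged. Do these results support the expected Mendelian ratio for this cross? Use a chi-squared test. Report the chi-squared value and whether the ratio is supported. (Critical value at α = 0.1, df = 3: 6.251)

0.896; consistent

A dihybrid F₂ with independent assortment and complete dominance at both loci gives a 9:3:3:1 phenotypic ratio.
Total ratio parts = 16. Expected numbers out of 3273:
  gray-bodied normal-winged: 3273 × 9/16 = 1841.0625
  gray-bodied vestigial-winged: 3273 × 3/16 = 613.6875
  ebony-bodied normal-winged: 3273 × 3/16 = 613.6875
  ebony-bodied vestigial-winged: 3273 × 1/16 = 204.5625
χ² = Σ (O − E)² / E
  gray-bodied normal-winged: (1821 − 1841.0625)² / 1841.0625 = 0.2186
  gray-bodied vestigial-winged: (621 − 613.6875)² / 613.6875 = 0.0871
  ebony-bodied normal-winged: (631 − 613.6875)² / 613.6875 = 0.4884
  ebony-bodied vestigial-winged: (200 − 204.5625)² / 204.5625 = 0.1018
χ² = 0.2186 + 0.0871 + 0.4884 + 0.1018 = 0.8959 ≈ 0.896
Degrees of freedom = 4 − 1 = 3; critical value at α = 0.1 is 6.251.
Since 0.896 < 6.251, we fail to reject the null hypothesis — the data are consistent with the 9:3:3:1 ratio.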